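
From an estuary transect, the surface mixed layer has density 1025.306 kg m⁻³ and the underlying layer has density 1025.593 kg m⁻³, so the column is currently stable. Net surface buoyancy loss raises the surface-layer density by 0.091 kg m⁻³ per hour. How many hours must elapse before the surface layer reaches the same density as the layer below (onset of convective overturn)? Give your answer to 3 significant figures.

Density deficit of the surface layer: 1025.593 − 1025.306 = 0.287 kg m⁻³.
Required change = 0.287 / 0.091 = 3.15 hours.

3.15 hours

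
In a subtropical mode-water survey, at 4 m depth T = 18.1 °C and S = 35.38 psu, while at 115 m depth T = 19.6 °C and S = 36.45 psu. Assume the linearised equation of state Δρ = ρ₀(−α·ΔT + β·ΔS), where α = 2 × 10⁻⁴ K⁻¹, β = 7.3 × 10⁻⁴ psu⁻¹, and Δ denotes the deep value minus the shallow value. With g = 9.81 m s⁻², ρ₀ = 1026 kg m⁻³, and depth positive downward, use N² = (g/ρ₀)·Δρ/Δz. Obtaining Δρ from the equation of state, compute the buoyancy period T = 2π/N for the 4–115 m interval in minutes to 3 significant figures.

16.1 min

ΔT = +1.5 K, ΔS = +1.07 psu (deep − shallow).
Δρ/ρ₀ = −αΔT + βΔS = -3.00 × 10⁻⁴ + 7.811 × 10⁻⁴ = 4.811 × 10⁻⁴, so Δρ ≈ 0.4936 kg m⁻³.
N² = (g/ρ₀)·Δρ/Δz = g·(Δρ/ρ₀)/Δz = 9.81 × 4.811 × 10⁻⁴ / 111 = 4.2519 × 10⁻⁵ s⁻².
N = √(4.2519 × 10⁻⁵) = 6.5207 × 10⁻³ rad s⁻¹ → T = 2π/N = 963.58 s = 16.060 min ≈ 16.1 min.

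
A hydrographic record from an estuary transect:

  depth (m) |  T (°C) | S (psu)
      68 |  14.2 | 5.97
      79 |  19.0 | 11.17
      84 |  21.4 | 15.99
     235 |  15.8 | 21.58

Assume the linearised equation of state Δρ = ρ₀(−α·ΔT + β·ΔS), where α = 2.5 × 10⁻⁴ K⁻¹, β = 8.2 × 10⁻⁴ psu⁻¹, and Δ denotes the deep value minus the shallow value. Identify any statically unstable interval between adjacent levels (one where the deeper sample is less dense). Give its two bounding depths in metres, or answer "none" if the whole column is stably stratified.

Evaluate Δρ/ρ₀ = −αΔT + βΔS across each adjacent pair:
  68–79 m: −αΔT+βΔS = −(2.5 × 10⁻⁴)(+4.8)+(8.2 × 10⁻⁴)(+5.20) = 3.1 × 10⁻³ → stable
  79–84 m: −αΔT+βΔS = −(2.5 × 10⁻⁴)(+2.4)+(8.2 × 10⁻⁴)(+4.82) = 3.4 × 10⁻³ → stable
  84–235 m: −αΔT+βΔS = −(2.5 × 10⁻⁴)(-5.6)+(8.2 × 10⁻⁴)(+5.59) = 6.0 × 10⁻³ → stable
Every interval has Δρ > 0: the column is stably stratified throughout.

none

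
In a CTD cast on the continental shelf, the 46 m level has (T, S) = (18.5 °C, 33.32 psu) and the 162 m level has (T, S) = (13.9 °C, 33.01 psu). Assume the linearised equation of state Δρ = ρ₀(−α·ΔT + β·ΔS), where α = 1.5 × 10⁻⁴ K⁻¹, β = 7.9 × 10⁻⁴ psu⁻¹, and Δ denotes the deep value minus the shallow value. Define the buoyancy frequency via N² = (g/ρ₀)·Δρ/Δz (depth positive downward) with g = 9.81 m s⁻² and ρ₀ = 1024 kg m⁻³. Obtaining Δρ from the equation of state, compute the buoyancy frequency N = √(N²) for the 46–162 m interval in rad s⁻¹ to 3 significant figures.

ΔT = -4.6 K, ΔS = -0.31 psu (deep − shallow).
Δρ/ρ₀ = −αΔT + βΔS = 6.90 × 10⁻⁴ − 2.449 × 10⁻⁴ = 4.451 × 10⁻⁴, so Δρ ≈ 0.4558 kg m⁻³.
N² = (g/ρ₀)·Δρ/Δz = g·(Δρ/ρ₀)/Δz = 9.81 × 4.451 × 10⁻⁴ / 116 = 3.7642 × 10⁻⁵ s⁻².
N = √(3.7642 × 10⁻⁵) = 6.1353 × 10⁻³ rad s⁻¹ ≈ 6.14 × 10⁻³ rad s⁻¹.

6.14 × 10⁻³ rad s⁻¹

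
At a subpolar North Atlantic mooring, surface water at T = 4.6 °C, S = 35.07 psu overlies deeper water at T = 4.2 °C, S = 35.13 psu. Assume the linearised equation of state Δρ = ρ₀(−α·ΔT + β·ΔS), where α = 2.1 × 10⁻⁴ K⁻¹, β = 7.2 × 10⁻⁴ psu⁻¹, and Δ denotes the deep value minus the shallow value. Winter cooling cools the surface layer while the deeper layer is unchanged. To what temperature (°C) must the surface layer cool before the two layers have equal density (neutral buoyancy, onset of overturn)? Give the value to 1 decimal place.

Neutral buoyancy requires Δρ = 0, i.e. −α(T_deep − T_surf′) + β(S_deep − S_surf) = 0.
T_surf′ = T_deep − (β/α)·ΔS = 4.2 − (7.2 × 10⁻⁴/2.1 × 10⁻⁴)·(+0.06) = 3.994 °C.
Cooling required: 4.6 − (3.994) = 0.606 °C.

4.0 °C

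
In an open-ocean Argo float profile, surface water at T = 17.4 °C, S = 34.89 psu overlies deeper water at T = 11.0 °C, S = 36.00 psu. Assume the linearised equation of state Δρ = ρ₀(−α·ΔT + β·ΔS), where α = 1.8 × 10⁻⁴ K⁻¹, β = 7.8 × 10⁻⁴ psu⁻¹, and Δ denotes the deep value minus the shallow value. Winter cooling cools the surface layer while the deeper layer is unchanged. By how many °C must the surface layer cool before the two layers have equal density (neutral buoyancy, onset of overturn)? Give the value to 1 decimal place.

11.2 °C

Neutral buoyancy requires Δρ = 0, i.e. −α(T_deep − T_surf′) + β(S_deep − S_surf) = 0.
T_surf′ = T_deep − (β/α)·ΔS = 11.0 − (7.8 × 10⁻⁴/1.8 × 10⁻⁴)·(+1.11) = 6.190 °C.
Cooling required: 17.4 − (6.190) = 11.210 °C.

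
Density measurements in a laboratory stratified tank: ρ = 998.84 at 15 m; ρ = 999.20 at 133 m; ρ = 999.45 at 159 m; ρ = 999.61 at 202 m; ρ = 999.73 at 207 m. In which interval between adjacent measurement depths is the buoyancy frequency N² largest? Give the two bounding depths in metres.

202–207 m

Compute the density gradient over each adjacent pair:
  15–133 m: Δρ/Δz = 0.36/118 = 3.1 × 10⁻³ kg m⁻⁴
  133–159 m: Δρ/Δz = 0.25/26 = 9.6 × 10⁻³ kg m⁻⁴
  159–202 m: Δρ/Δz = 0.16/43 = 3.7 × 10⁻³ kg m⁻⁴
  202–207 m: Δρ/Δz = 0.12/5 = 0.024 kg m⁻⁴
The largest gradient is in the 202–207 m interval — the pycnocline.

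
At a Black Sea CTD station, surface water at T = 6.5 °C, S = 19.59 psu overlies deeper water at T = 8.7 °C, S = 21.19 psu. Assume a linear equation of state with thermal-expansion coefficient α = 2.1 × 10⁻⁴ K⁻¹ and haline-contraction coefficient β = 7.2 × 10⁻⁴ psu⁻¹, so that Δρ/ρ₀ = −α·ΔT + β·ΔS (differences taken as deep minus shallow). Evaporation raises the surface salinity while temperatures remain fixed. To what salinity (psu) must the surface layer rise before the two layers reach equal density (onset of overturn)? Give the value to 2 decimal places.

20.55 psu

Neutral buoyancy requires −α(T_deep − T_surf) + β(S_deep − S_surf′) = 0.
S_surf′ = S_deep − (α/β)·ΔT = 21.19 − (2.1 × 10⁻⁴/7.2 × 10⁻⁴)·(+2.2) = 20.5483 psu.
Increase required: 20.5483 − 19.59 = 0.9583 psu.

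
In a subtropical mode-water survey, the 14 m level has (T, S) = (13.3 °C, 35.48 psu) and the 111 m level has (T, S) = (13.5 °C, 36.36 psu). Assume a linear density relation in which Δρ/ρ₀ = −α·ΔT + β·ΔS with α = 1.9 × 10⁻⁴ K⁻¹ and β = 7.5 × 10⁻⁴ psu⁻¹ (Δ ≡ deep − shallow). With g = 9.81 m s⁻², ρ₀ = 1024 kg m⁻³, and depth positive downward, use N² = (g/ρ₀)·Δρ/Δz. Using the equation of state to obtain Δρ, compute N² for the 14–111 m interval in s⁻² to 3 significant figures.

ΔT = +0.2 K, ΔS = +0.88 psu (deep − shallow).
Δρ/ρ₀ = −αΔT + βΔS = -3.80 × 10⁻⁵ + 6.60 × 10⁻⁴ = 6.22 × 10⁻⁴, so Δρ ≈ 0.6369 kg m⁻³.
N² = (g/ρ₀)·Δρ/Δz = g·(Δρ/ρ₀)/Δz = 9.81 × 6.22 × 10⁻⁴ / 97 = 6.2905 × 10⁻⁵ s⁻² ≈ 6.29 × 10⁻⁵ s⁻².

6.29 × 10⁻⁵ s⁻²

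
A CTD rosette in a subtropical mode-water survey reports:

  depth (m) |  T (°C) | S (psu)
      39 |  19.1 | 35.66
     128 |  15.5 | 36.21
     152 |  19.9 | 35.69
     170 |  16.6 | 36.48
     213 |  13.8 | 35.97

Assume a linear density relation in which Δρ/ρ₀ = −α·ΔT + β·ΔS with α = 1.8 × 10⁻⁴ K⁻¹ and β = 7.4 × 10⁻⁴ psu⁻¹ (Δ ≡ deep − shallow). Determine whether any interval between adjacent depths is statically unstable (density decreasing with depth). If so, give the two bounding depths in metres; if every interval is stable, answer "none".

128–152 m

Evaluate Δρ/ρ₀ = −αΔT + βΔS across each adjacent pair:
  39–128 m: −αΔT+βΔS = −(1.8 × 10⁻⁴)(-3.6)+(7.4 × 10⁻⁴)(+0.55) = 1.1 × 10⁻³ → stable
  128–152 m: −αΔT+βΔS = −(1.8 × 10⁻⁴)(+4.4)+(7.4 × 10⁻⁴)(-0.52) = -1.2 × 10⁻³ → UNSTABLE
  152–170 m: −αΔT+βΔS = −(1.8 × 10⁻⁴)(-3.3)+(7.4 × 10⁻⁴)(+0.79) = 1.2 × 10⁻³ → stable
  170–213 m: −αΔT+βΔS = −(1.8 × 10⁻⁴)(-2.8)+(7.4 × 10⁻⁴)(-0.51) = 1.3 × 10⁻⁴ → stable
The 128–152 m interval has Δρ < 0: lighter water underlies denser water.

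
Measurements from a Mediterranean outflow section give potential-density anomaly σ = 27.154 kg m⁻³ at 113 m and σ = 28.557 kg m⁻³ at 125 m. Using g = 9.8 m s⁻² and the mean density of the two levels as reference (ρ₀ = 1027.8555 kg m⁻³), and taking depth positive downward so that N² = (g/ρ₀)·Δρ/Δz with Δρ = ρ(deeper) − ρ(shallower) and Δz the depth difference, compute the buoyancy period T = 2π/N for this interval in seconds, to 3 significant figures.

Δρ = 1028.557 − 1027.154 = 1.403 kg m⁻³ over Δz = 125 − 113 = 12 m.
N² = (9.8/1027.8555) × (1.403/12) = 1.1147 × 10⁻³ s⁻².
N = √(1.1147 × 10⁻³) = 0.033387 rad s⁻¹, so T = 2π/N = 188.19 s ≈ 188 s.

188 s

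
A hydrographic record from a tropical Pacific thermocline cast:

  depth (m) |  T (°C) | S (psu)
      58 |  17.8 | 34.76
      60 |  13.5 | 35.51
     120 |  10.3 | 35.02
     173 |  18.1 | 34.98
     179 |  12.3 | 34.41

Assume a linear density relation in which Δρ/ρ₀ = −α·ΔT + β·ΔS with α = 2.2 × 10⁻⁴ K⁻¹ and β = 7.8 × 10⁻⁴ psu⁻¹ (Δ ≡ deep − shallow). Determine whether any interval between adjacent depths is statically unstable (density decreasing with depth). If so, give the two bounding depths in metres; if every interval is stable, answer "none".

120–173 m

Evaluate Δρ/ρ₀ = −αΔT + βΔS across each adjacent pair:
  58–60 m: −αΔT+βΔS = −(2.2 × 10⁻⁴)(-4.3)+(7.8 × 10⁻⁴)(+0.75) = 1.5 × 10⁻³ → stable
  60–120 m: −αΔT+βΔS = −(2.2 × 10⁻⁴)(-3.2)+(7.8 × 10⁻⁴)(-0.49) = 3.2 × 10⁻⁴ → stable
  120–173 m: −αΔT+βΔS = −(2.2 × 10⁻⁴)(+7.8)+(7.8 × 10⁻⁴)(-0.04) = -1.7 × 10⁻³ → UNSTABLE
  173–179 m: −αΔT+βΔS = −(2.2 × 10⁻⁴)(-5.8)+(7.8 × 10⁻⁴)(-0.57) = 8.3 × 10⁻⁴ → stable
The 120–173 m interval has Δρ < 0: lighter water underlies denser water.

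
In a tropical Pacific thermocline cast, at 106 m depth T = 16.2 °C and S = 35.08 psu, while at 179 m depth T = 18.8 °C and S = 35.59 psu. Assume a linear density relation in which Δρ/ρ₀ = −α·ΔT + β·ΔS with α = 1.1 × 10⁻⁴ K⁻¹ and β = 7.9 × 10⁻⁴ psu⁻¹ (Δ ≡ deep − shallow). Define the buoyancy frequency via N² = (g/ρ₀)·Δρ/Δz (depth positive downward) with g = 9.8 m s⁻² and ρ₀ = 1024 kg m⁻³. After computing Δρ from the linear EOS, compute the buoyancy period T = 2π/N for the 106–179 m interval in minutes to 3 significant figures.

26.4 min

ΔT = +2.6 K, ΔS = +0.51 psu (deep − shallow).
Δρ/ρ₀ = −αΔT + βΔS = -2.86 × 10⁻⁴ + 4.029 × 10⁻⁴ = 1.169 × 10⁻⁴, so Δρ ≈ 0.1197 kg m⁻³.
N² = (g/ρ₀)·Δρ/Δz = g·(Δρ/ρ₀)/Δz = 9.8 × 1.169 × 10⁻⁴ / 73 = 1.5693 × 10⁻⁵ s⁻².
N = √(1.5693 × 10⁻⁵) = 3.9614 × 10⁻³ rad s⁻¹ → T = 2π/N = 1.5861 × 10³ s = 26.435 min ≈ 26.4 min.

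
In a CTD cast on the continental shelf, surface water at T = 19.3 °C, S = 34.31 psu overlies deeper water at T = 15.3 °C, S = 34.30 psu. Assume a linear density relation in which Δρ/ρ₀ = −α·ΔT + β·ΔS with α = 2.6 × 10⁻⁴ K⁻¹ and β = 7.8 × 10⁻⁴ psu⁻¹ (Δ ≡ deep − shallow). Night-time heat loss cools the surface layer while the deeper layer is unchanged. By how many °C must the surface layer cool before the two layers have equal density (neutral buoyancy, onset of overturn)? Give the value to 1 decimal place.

Neutral buoyancy requires Δρ = 0, i.e. −α(T_deep − T_surf′) + β(S_deep − S_surf) = 0.
T_surf′ = T_deep − (β/α)·ΔS = 15.3 − (7.8 × 10⁻⁴/2.6 × 10⁻⁴)·(-0.01) = 15.330 °C.
Cooling required: 19.3 − (15.330) = 3.970 °C.

4.0 °C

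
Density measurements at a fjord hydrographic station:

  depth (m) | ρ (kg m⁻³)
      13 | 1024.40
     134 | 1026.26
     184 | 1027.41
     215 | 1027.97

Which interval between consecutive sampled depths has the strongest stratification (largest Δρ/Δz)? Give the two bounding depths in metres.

134–184 m

Compute the density gradient over each adjacent pair:
  13–134 m: Δρ/Δz = 1.86/121 = 0.015 kg m⁻⁴
  134–184 m: Δρ/Δz = 1.15/50 = 0.023 kg m⁻⁴
  184–215 m: Δρ/Δz = 0.56/31 = 0.018 kg m⁻⁴
The largest gradient is in the 134–184 m interval — the pycnocline.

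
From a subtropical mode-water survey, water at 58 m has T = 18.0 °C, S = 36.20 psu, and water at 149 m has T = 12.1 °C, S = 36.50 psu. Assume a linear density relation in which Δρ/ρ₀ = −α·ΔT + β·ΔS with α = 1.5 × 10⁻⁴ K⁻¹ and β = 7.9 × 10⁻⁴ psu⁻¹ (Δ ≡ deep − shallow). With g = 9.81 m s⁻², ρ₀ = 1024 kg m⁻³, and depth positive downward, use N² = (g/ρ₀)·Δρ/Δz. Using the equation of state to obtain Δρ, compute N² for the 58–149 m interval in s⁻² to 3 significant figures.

ΔT = -5.9 K, ΔS = +0.30 psu (deep − shallow).
Δρ/ρ₀ = −αΔT + βΔS = 8.85 × 10⁻⁴ + 2.37 × 10⁻⁴ = 1.122 × 10⁻³, so Δρ ≈ 1.149 kg m⁻³.
N² = (g/ρ₀)·Δρ/Δz = g·(Δρ/ρ₀)/Δz = 9.81 × 1.122 × 10⁻³ / 91 = 1.2095 × 10⁻⁴ s⁻² ≈ 1.21 × 10⁻⁴ s⁻².

1.21 × 10⁻⁴ s⁻²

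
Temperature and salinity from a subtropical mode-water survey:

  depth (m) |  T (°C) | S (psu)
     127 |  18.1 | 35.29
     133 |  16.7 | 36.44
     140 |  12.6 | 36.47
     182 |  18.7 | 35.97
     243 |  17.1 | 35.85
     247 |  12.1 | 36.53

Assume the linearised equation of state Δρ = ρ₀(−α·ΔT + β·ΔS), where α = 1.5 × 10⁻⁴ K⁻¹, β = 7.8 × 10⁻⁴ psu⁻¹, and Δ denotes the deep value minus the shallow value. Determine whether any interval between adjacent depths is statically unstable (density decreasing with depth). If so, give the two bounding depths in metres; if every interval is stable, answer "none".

Evaluate Δρ/ρ₀ = −αΔT + βΔS across each adjacent pair:
  127–133 m: −αΔT+βΔS = −(1.5 × 10⁻⁴)(-1.4)+(7.8 × 10⁻⁴)(+1.15) = 1.1 × 10⁻³ → stable
  133–140 m: −αΔT+βΔS = −(1.5 × 10⁻⁴)(-4.1)+(7.8 × 10⁻⁴)(+0.03) = 6.4 × 10⁻⁴ → stable
  140–182 m: −αΔT+βΔS = −(1.5 × 10⁻⁴)(+6.1)+(7.8 × 10⁻⁴)(-0.50) = -1.3 × 10⁻³ → UNSTABLE
  182–243 m: −αΔT+βΔS = −(1.5 × 10⁻⁴)(-1.6)+(7.8 × 10⁻⁴)(-0.12) = 1.5 × 10⁻⁴ → stable
  243–247 m: −αΔT+βΔS = −(1.5 × 10⁻⁴)(-5.0)+(7.8 × 10⁻⁴)(+0.68) = 1.3 × 10⁻³ → stable
The 140–182 m interval has Δρ < 0: lighter water underlies denser water.

140–182 m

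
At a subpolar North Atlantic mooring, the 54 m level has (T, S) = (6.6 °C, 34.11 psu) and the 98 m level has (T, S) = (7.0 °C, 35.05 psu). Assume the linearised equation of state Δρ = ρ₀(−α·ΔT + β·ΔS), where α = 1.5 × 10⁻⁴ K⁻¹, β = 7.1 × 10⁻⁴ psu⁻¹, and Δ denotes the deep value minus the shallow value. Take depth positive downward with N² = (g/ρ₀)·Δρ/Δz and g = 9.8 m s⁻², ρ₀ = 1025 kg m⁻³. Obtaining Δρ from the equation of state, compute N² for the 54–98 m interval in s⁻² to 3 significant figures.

ΔT = +0.4 K, ΔS = +0.94 psu (deep − shallow).
Δρ/ρ₀ = −αΔT + βΔS = -6.00 × 10⁻⁵ + 6.674 × 10⁻⁴ = 6.074 × 10⁻⁴, so Δρ ≈ 0.6226 kg m⁻³.
N² = (g/ρ₀)·Δρ/Δz = g·(Δρ/ρ₀)/Δz = 9.8 × 6.074 × 10⁻⁴ / 44 = 1.3528 × 10⁻⁴ s⁻² ≈ 1.35 × 10⁻⁴ s⁻².

1.35 × 10⁻⁴ s⁻²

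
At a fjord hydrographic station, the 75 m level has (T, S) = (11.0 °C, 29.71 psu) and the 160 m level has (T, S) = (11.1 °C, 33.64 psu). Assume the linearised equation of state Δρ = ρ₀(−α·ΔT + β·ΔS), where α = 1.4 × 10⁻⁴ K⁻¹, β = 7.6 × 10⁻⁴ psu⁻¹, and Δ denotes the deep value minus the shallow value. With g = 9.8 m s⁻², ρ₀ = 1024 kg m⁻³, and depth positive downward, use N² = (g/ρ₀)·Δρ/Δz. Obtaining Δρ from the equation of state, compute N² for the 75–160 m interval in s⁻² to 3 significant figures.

ΔT = +0.1 K, ΔS = +3.93 psu (deep − shallow).
Δρ/ρ₀ = −αΔT + βΔS = -1.40 × 10⁻⁵ + 2.9868 × 10⁻³ = 2.9728 × 10⁻³, so Δρ ≈ 3.044 kg m⁻³.
N² = (g/ρ₀)·Δρ/Δz = g·(Δρ/ρ₀)/Δz = 9.8 × 2.9728 × 10⁻³ / 85 = 3.4275 × 10⁻⁴ s⁻² ≈ 3.43 × 10⁻⁴ s⁻².

3.43 × 10⁻⁴ s⁻²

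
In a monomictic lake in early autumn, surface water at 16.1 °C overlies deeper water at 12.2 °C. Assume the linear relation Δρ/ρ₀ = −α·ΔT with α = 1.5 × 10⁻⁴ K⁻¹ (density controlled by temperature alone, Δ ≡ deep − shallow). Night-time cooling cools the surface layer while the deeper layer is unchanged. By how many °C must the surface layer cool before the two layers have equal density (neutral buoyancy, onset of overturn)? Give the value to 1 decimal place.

With temperature the only control, equal density requires T_surf′ = T_deep.
T_surf′ = 12.2 °C.
Cooling required: 16.1 − 12.2 = 3.9 °C.

3.9 °C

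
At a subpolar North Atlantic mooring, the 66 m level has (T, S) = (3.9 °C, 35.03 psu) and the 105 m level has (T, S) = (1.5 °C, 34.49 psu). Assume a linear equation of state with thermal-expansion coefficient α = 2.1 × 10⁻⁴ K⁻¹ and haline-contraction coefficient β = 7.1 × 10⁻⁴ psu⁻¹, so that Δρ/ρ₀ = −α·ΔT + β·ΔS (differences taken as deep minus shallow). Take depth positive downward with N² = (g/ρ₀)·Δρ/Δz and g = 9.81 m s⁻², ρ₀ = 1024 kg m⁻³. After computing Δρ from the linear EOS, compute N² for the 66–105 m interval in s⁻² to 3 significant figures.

ΔT = -2.4 K, ΔS = -0.54 psu (deep − shallow).
Δρ/ρ₀ = −αΔT + βΔS = 5.04 × 10⁻⁴ − 3.834 × 10⁻⁴ = 1.206 × 10⁻⁴, so Δρ ≈ 0.1235 kg m⁻³.
N² = (g/ρ₀)·Δρ/Δz = g·(Δρ/ρ₀)/Δz = 9.81 × 1.206 × 10⁻⁴ / 39 = 3.0336 × 10⁻⁵ s⁻² ≈ 3.03 × 10⁻⁵ s⁻².

3.03 × 10⁻⁵ s⁻²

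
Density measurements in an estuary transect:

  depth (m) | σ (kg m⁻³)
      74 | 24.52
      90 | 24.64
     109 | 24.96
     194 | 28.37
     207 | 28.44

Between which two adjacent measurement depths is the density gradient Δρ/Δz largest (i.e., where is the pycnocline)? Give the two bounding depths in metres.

109–194 m

Compute the density gradient over each adjacent pair:
  74–90 m: Δρ/Δz = 0.12/16 = 7.5 × 10⁻³ kg m⁻⁴
  90–109 m: Δρ/Δz = 0.32/19 = 0.017 kg m⁻⁴
  109–194 m: Δρ/Δz = 3.41/85 = 0.040 kg m⁻⁴
  194–207 m: Δρ/Δz = 0.07/13 = 5.4 × 10⁻³ kg m⁻⁴
The largest gradient is in the 109–194 m interval — the pycnocline.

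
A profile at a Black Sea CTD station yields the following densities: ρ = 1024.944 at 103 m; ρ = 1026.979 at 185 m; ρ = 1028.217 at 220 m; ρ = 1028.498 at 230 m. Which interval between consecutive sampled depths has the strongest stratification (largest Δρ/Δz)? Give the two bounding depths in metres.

Compute the density gradient over each adjacent pair:
  103–185 m: Δρ/Δz = 2.035/82 = 0.025 kg m⁻⁴
  185–220 m: Δρ/Δz = 1.238/35 = 0.035 kg m⁻⁴
  220–230 m: Δρ/Δz = 0.281/10 = 0.028 kg m⁻⁴
The largest gradient is in the 185–220 m interval — the pycnocline.

185–220 m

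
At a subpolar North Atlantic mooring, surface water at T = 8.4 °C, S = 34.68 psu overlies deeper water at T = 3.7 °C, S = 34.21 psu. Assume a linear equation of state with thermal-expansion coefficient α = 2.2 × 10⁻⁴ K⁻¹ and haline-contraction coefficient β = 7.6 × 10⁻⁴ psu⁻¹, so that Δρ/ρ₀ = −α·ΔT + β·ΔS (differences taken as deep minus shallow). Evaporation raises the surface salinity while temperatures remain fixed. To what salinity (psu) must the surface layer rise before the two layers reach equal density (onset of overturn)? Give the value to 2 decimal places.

35.57 psu

Neutral buoyancy requires −α(T_deep − T_surf) + β(S_deep − S_surf′) = 0.
S_surf′ = S_deep − (α/β)·ΔT = 34.21 − (2.2 × 10⁻⁴/7.6 × 10⁻⁴)·(-4.7) = 35.5705 psu.
Increase required: 35.5705 − 34.68 = 0.8905 psu.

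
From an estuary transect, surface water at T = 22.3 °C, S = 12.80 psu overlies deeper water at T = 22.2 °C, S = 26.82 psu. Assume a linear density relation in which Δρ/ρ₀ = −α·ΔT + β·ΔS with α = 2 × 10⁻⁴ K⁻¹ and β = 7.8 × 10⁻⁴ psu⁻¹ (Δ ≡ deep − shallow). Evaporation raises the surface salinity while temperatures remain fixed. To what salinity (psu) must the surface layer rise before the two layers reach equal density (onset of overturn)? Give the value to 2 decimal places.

Neutral buoyancy requires −α(T_deep − T_surf) + β(S_deep − S_surf′) = 0.
S_surf′ = S_deep − (α/β)·ΔT = 26.82 − (2 × 10⁻⁴/7.8 × 10⁻⁴)·(-0.1) = 26.8456 psu.
Increase required: 26.8456 − 12.80 = 14.0456 psu.

26.85 psu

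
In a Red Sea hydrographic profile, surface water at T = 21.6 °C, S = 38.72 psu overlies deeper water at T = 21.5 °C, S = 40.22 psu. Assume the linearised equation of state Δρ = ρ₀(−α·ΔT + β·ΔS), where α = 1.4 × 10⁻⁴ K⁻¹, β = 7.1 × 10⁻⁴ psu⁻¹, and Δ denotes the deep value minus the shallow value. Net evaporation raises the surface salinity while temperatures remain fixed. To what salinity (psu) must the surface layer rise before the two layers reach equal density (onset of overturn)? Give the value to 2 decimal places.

Neutral buoyancy requires −α(T_deep − T_surf) + β(S_deep − S_surf′) = 0.
S_surf′ = S_deep − (α/β)·ΔT = 40.22 − (1.4 × 10⁻⁴/7.1 × 10⁻⁴)·(-0.1) = 40.2397 psu.
Increase required: 40.2397 − 38.72 = 1.5197 psu.

40.24 psu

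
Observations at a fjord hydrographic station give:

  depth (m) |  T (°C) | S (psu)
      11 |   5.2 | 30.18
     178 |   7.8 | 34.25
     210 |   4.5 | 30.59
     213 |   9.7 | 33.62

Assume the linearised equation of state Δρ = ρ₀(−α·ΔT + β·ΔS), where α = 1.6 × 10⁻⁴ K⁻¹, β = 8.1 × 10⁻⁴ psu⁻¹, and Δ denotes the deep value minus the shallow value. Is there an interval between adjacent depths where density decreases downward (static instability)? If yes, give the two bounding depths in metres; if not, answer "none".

Evaluate Δρ/ρ₀ = −αΔT + βΔS across each adjacent pair:
  11–178 m: −αΔT+βΔS = −(1.6 × 10⁻⁴)(+2.6)+(8.1 × 10⁻⁴)(+4.07) = 2.9 × 10⁻³ → stable
  178–210 m: −αΔT+βΔS = −(1.6 × 10⁻⁴)(-3.3)+(8.1 × 10⁻⁴)(-3.66) = -2.4 × 10⁻³ → UNSTABLE
  210–213 m: −αΔT+βΔS = −(1.6 × 10⁻⁴)(+5.2)+(8.1 × 10⁻⁴)(+3.03) = 1.6 × 10⁻³ → stable
The 178–210 m interval has Δρ < 0: lighter water underlies denser water.

178–210 m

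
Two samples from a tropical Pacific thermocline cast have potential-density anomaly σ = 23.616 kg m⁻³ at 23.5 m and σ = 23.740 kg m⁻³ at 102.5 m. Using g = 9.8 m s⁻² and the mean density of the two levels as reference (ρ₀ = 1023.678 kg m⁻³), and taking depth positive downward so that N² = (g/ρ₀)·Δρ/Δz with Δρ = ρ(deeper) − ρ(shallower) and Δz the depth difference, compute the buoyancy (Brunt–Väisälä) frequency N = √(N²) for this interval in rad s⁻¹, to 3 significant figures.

3.88 × 10⁻³ rad s⁻¹

Δρ = 1023.740 − 1023.616 = 0.124 kg m⁻³ over Δz = 102.5 − 23.5 = 79 m.
N² = (9.8/1023.678) × (0.124/79) = 1.5026 × 10⁻⁵ s⁻².
N = √(1.5026 × 10⁻⁵) = 3.8763 × 10⁻³ rad s⁻¹ ≈ 3.88 × 10⁻³ rad s⁻¹.
N² > 0, so the interval is statically stable.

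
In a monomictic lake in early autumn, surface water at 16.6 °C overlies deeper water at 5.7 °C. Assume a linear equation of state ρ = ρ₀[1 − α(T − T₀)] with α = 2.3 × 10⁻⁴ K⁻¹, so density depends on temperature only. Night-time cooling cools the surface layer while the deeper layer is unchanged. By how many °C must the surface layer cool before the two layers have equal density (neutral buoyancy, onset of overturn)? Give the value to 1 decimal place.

10.9 °C

With temperature the only control, equal density requires T_surf′ = T_deep.
T_surf′ = 5.7 °C.
Cooling required: 16.6 − 5.7 = 10.9 °C.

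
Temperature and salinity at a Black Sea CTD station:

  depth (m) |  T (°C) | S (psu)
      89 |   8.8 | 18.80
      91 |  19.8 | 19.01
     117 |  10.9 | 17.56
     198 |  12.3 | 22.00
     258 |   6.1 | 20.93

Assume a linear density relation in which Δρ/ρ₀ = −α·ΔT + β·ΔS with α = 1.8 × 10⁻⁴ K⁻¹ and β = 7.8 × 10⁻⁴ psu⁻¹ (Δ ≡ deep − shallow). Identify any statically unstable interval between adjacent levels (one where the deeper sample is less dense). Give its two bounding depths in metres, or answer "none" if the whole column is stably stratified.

Evaluate Δρ/ρ₀ = −αΔT + βΔS across each adjacent pair:
  89–91 m: −αΔT+βΔS = −(1.8 × 10⁻⁴)(+11.0)+(7.8 × 10⁻⁴)(+0.21) = -1.8 × 10⁻³ → UNSTABLE
  91–117 m: −αΔT+βΔS = −(1.8 × 10⁻⁴)(-8.9)+(7.8 × 10⁻⁴)(-1.45) = 4.7 × 10⁻⁴ → stable
  117–198 m: −αΔT+βΔS = −(1.8 × 10⁻⁴)(+1.4)+(7.8 × 10⁻⁴)(+4.44) = 3.2 × 10⁻³ → stable
  198–258 m: −αΔT+βΔS = −(1.8 × 10⁻⁴)(-6.2)+(7.8 × 10⁻⁴)(-1.07) = 2.8 × 10⁻⁴ → stable
The 89–91 m interval has Δρ < 0: lighter water underlies denser water.

89–91 m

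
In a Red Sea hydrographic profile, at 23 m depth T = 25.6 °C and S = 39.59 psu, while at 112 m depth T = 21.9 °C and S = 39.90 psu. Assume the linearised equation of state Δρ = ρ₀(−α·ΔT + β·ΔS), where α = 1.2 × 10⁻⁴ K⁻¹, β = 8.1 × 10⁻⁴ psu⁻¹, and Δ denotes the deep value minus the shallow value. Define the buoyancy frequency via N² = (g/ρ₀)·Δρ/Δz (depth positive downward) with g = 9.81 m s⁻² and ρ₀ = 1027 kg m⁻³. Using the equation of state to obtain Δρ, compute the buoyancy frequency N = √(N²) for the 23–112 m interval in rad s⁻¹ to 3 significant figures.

ΔT = -3.7 K, ΔS = +0.31 psu (deep − shallow).
Δρ/ρ₀ = −αΔT + βΔS = 4.44 × 10⁻⁴ + 2.511 × 10⁻⁴ = 6.951 × 10⁻⁴, so Δρ ≈ 0.7139 kg m⁻³.
N² = (g/ρ₀)·Δρ/Δz = g·(Δρ/ρ₀)/Δz = 9.81 × 6.951 × 10⁻⁴ / 89 = 7.6617 × 10⁻⁵ s⁻².
N = √(7.6617 × 10⁻⁵) = 8.7531 × 10⁻³ rad s⁻¹ ≈ 8.75 × 10⁻³ rad s⁻¹.

8.75 × 10⁻³ rad s⁻¹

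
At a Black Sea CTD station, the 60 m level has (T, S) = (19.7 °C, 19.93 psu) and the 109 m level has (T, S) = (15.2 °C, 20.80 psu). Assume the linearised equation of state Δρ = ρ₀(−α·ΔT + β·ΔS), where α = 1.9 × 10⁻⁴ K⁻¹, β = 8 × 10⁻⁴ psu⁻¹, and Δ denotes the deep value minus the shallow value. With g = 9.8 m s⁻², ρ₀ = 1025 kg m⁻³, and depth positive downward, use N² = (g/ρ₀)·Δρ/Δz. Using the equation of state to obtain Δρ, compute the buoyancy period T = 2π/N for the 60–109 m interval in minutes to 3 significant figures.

ΔT = -4.5 K, ΔS = +0.87 psu (deep − shallow).
Δρ/ρ₀ = −αΔT + βΔS = 8.55 × 10⁻⁴ + 6.96 × 10⁻⁴ = 1.551 × 10⁻³, so Δρ ≈ 1.590 kg m⁻³.
N² = (g/ρ₀)·Δρ/Δz = g·(Δρ/ρ₀)/Δz = 9.8 × 1.551 × 10⁻³ / 49 = 3.1020 × 10⁻⁴ s⁻².
N = √(3.1020 × 10⁻⁴) = 0.017612 rad s⁻¹ → T = 2π/N = 356.76 s = 5.9460 min ≈ 5.95 min.

5.95 min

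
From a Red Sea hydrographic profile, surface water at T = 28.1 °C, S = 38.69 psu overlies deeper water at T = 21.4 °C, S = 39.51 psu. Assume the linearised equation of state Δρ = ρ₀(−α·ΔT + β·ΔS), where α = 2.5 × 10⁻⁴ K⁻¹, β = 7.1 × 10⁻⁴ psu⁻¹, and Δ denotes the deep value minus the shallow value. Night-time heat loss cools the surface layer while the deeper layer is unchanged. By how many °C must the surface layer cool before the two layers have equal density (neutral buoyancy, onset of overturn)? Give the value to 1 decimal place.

9.0 °C

Neutral buoyancy requires Δρ = 0, i.e. −α(T_deep − T_surf′) + β(S_deep − S_surf) = 0.
T_surf′ = T_deep − (β/α)·ΔS = 21.4 − (7.1 × 10⁻⁴/2.5 × 10⁻⁴)·(+0.82) = 19.071 °C.
Cooling required: 28.1 − (19.071) = 9.029 °C.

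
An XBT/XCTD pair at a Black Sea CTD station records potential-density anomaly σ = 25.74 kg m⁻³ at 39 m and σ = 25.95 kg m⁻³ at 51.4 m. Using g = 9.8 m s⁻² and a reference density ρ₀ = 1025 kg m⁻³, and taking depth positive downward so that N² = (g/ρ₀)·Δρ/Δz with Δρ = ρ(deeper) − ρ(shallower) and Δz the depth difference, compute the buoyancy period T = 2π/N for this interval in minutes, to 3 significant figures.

Δρ = 1025.95 − 1025.74 = 0.21 kg m⁻³ over Δz = 51.4 − 39 = 12.4 m.
N² = (9.8/1025) × (0.21/12.4) = 1.6192 × 10⁻⁴ s⁻².
N = √(1.6192 × 10⁻⁴) = 0.012725 rad s⁻¹, so T = 2π/N = 493.77 s = 8.2295 min ≈ 8.23 min.

8.23 min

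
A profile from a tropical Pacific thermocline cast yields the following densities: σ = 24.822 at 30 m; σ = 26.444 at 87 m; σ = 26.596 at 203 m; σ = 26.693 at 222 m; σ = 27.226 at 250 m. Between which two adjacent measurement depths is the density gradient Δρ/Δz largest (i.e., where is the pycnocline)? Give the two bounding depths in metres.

30–87 m

Compute the density gradient over each adjacent pair:
  30–87 m: Δρ/Δz = 1.622/57 = 0.028 kg m⁻⁴
  87–203 m: Δρ/Δz = 0.152/116 = 1.3 × 10⁻³ kg m⁻⁴
  203–222 m: Δρ/Δz = 0.097/19 = 5.1 × 10⁻³ kg m⁻⁴
  222–250 m: Δρ/Δz = 0.533/28 = 0.019 kg m⁻⁴
The largest gradient is in the 30–87 m interval — the pycnocline.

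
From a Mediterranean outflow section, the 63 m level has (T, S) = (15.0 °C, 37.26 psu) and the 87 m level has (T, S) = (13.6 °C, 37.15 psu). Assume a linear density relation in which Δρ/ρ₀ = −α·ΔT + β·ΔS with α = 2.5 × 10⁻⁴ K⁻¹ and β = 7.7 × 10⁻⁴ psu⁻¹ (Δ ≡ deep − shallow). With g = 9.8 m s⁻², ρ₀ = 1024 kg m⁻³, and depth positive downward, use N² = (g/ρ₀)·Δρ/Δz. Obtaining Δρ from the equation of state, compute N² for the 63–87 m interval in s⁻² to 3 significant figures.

1.08 × 10⁻⁴ s⁻²

ΔT = -1.4 K, ΔS = -0.11 psu (deep − shallow).
Δρ/ρ₀ = −αΔT + βΔS = 3.50 × 10⁻⁴ − 8.47 × 10⁻⁵ = 2.653 × 10⁻⁴, so Δρ ≈ 0.2717 kg m⁻³.
N² = (g/ρ₀)·Δρ/Δz = g·(Δρ/ρ₀)/Δz = 9.8 × 2.653 × 10⁻⁴ / 24 = 1.0833 × 10⁻⁴ s⁻² ≈ 1.08 × 10⁻⁴ s⁻².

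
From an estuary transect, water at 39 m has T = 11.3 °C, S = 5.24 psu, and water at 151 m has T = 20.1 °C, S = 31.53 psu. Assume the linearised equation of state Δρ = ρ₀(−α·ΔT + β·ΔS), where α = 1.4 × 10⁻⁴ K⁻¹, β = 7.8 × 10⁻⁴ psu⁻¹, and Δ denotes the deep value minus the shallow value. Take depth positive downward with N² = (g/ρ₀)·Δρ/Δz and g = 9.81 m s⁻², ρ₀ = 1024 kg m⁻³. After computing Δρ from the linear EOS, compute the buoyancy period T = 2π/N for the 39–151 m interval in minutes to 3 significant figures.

2.55 min

ΔT = +8.8 K, ΔS = +26.29 psu (deep − shallow).
Δρ/ρ₀ = −αΔT + βΔS = -1.232 × 10⁻³ + 0.0205062 = 0.0192742, so Δρ ≈ 19.74 kg m⁻³.
N² = (g/ρ₀)·Δρ/Δz = g·(Δρ/ρ₀)/Δz = 9.81 × 0.0192742 / 112 = 1.6882 × 10⁻³ s⁻².
N = √(1.6882 × 10⁻³) = 0.041088 rad s⁻¹ → T = 2π/N = 152.92 s = 2.5487 min ≈ 2.55 min.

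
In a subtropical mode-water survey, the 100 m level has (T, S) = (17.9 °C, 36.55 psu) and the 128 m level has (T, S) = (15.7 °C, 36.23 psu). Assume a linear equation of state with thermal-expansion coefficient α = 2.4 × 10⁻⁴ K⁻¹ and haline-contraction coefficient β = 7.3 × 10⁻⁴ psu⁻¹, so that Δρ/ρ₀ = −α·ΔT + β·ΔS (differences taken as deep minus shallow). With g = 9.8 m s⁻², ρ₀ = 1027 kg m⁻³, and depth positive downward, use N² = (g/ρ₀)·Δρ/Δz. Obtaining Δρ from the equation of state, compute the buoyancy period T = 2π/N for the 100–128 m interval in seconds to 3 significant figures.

619 s

ΔT = -2.2 K, ΔS = -0.32 psu (deep − shallow).
Δρ/ρ₀ = −αΔT + βΔS = 5.28 × 10⁻⁴ − 2.336 × 10⁻⁴ = 2.944 × 10⁻⁴, so Δρ ≈ 0.3023 kg m⁻³.
N² = (g/ρ₀)·Δρ/Δz = g·(Δρ/ρ₀)/Δz = 9.8 × 2.944 × 10⁻⁴ / 28 = 1.0304 × 10⁻⁴ s⁻².
N = √(1.0304 × 10⁻⁴) = 0.010151 rad s⁻¹ → T = 2π/N = 618.97 s ≈ 619 s.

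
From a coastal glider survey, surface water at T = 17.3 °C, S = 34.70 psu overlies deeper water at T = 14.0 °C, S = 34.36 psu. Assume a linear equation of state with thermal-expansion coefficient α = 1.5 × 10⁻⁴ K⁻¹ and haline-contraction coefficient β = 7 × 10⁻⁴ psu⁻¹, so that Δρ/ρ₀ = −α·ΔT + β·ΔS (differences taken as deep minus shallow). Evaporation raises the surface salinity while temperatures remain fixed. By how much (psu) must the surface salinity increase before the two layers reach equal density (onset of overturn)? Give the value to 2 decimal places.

0.37 psu

Neutral buoyancy requires −α(T_deep − T_surf) + β(S_deep − S_surf′) = 0.
S_surf′ = S_deep − (α/β)·ΔT = 34.36 − (1.5 × 10⁻⁴/7 × 10⁻⁴)·(-3.3) = 35.0671 psu.
Increase required: 35.0671 − 34.70 = 0.3671 psu.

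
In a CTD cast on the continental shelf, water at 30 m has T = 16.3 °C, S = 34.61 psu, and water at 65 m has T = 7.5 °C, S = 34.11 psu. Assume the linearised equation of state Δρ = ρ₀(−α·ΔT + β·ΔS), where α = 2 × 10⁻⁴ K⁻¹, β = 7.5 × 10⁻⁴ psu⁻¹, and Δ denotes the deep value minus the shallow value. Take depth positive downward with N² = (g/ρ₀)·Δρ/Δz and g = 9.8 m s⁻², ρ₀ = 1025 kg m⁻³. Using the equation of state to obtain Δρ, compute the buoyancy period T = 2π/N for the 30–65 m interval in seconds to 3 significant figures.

ΔT = -8.8 K, ΔS = -0.50 psu (deep − shallow).
Δρ/ρ₀ = −αΔT + βΔS = 1.76 × 10⁻³ − 3.75 × 10⁻⁴ = 1.385 × 10⁻³, so Δρ ≈ 1.420 kg m⁻³.
N² = (g/ρ₀)·Δρ/Δz = g·(Δρ/ρ₀)/Δz = 9.8 × 1.385 × 10⁻³ / 35 = 3.8780 × 10⁻⁴ s⁻².
N = √(3.8780 × 10⁻⁴) = 0.019693 rad s⁻¹ → T = 2π/N = 319.06 s ≈ 319 s.

319 s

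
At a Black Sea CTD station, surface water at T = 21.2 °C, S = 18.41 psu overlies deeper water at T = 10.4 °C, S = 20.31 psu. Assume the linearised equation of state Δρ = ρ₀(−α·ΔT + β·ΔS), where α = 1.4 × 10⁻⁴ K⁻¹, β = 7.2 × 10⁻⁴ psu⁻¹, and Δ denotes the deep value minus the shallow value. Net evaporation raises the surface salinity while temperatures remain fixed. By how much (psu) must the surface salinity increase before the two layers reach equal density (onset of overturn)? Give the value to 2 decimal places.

Neutral buoyancy requires −α(T_deep − T_surf) + β(S_deep − S_surf′) = 0.
S_surf′ = S_deep − (α/β)·ΔT = 20.31 − (1.4 × 10⁻⁴/7.2 × 10⁻⁴)·(-10.8) = 22.4100 psu.
Increase required: 22.4100 − 18.41 = 4.0000 psu.

4.00 psu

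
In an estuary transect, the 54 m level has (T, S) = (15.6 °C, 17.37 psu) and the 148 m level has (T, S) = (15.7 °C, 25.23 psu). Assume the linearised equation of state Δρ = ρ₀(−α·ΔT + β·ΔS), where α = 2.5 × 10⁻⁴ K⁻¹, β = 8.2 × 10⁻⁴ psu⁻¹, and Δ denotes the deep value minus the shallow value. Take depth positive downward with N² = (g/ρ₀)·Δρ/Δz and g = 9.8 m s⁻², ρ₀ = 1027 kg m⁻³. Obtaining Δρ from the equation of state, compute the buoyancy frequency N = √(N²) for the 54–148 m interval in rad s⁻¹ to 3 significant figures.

ΔT = +0.1 K, ΔS = +7.86 psu (deep − shallow).
Δρ/ρ₀ = −αΔT + βΔS = -2.50 × 10⁻⁵ + 6.4452 × 10⁻³ = 6.4202 × 10⁻³, so Δρ ≈ 6.594 kg m⁻³.
N² = (g/ρ₀)·Δρ/Δz = g·(Δρ/ρ₀)/Δz = 9.8 × 6.4202 × 10⁻³ / 94 = 6.6934 × 10⁻⁴ s⁻².
N = √(6.6934 × 10⁻⁴) = 0.025872 rad s⁻¹ ≈ 0.0259 rad s⁻¹.

0.0259 rad s⁻¹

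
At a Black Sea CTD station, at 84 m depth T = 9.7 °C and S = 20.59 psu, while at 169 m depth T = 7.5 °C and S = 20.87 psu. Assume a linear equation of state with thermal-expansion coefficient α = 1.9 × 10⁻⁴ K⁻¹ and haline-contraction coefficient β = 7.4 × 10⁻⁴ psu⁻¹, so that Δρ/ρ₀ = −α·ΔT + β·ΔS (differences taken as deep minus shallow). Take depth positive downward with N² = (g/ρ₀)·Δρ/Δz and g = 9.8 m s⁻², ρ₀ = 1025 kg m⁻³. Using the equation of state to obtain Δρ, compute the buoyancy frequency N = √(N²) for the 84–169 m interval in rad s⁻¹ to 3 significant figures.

ΔT = -2.2 K, ΔS = +0.28 psu (deep − shallow).
Δρ/ρ₀ = −αΔT + βΔS = 4.18 × 10⁻⁴ + 2.072 × 10⁻⁴ = 6.252 × 10⁻⁴, so Δρ ≈ 0.6408 kg m⁻³.
N² = (g/ρ₀)·Δρ/Δz = g·(Δρ/ρ₀)/Δz = 9.8 × 6.252 × 10⁻⁴ / 85 = 7.2082 × 10⁻⁵ s⁻².
N = √(7.2082 × 10⁻⁵) = 8.4901 × 10⁻³ rad s⁻¹ ≈ 8.49 × 10⁻³ rad s⁻¹.

8.49 × 10⁻³ rad s⁻¹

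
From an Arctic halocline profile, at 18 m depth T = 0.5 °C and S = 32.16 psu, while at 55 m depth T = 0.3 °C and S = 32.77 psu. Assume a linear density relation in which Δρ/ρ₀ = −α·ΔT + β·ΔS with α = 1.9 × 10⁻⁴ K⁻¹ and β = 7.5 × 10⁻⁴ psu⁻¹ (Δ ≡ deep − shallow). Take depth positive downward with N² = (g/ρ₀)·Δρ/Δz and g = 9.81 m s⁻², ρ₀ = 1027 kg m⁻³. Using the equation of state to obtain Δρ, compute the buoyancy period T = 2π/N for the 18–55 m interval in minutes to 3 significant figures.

9.14 min

ΔT = -0.2 K, ΔS = +0.61 psu (deep − shallow).
Δρ/ρ₀ = −αΔT + βΔS = 3.80 × 10⁻⁵ + 4.575 × 10⁻⁴ = 4.955 × 10⁻⁴, so Δρ ≈ 0.5089 kg m⁻³.
N² = (g/ρ₀)·Δρ/Δz = g·(Δρ/ρ₀)/Δz = 9.81 × 4.955 × 10⁻⁴ / 37 = 1.3137 × 10⁻⁴ s⁻².
N = √(1.3137 × 10⁻⁴) = 0.011462 rad s⁻¹ → T = 2π/N = 548.18 s = 9.1363 min ≈ 9.14 min.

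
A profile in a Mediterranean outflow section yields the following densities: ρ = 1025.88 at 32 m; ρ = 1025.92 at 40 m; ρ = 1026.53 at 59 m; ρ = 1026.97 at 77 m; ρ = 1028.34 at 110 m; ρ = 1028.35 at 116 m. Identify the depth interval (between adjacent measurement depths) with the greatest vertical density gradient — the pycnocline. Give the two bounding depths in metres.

Compute the density gradient over each adjacent pair:
  32–40 m: Δρ/Δz = 0.04/8 = 5.0 × 10⁻³ kg m⁻⁴
  40–59 m: Δρ/Δz = 0.61/19 = 0.032 kg m⁻⁴
  59–77 m: Δρ/Δz = 0.44/18 = 0.024 kg m⁻⁴
  77–110 m: Δρ/Δz = 1.37/33 = 0.042 kg m⁻⁴
  110–116 m: Δρ/Δz = 0.01/6 = 1.7 × 10⁻³ kg m⁻⁴
The largest gradient is in the 77–110 m interval — the pycnocline.

77–110 m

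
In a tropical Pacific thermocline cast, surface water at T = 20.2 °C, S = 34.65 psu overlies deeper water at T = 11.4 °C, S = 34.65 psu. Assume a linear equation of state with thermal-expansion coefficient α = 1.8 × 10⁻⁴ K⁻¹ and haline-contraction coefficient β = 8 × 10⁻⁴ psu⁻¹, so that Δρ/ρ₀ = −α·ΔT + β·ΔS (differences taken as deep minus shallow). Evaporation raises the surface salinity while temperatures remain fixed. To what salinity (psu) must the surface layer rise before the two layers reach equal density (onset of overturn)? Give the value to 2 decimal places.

Neutral buoyancy requires −α(T_deep − T_surf) + β(S_deep − S_surf′) = 0.
S_surf′ = S_deep − (α/β)·ΔT = 34.65 − (1.8 × 10⁻⁴/8 × 10⁻⁴)·(-8.8) = 36.6300 psu.
Increase required: 36.6300 − 34.65 = 1.9800 psu.

36.63 psu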